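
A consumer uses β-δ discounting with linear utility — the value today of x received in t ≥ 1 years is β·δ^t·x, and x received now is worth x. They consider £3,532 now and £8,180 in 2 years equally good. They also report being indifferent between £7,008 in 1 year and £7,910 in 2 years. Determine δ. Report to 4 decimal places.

δ ≈ 0.8860

The second indifference involves only future payoffs, so β cancels: β·δ^1·7008 = β·δ^2·7910, giving δ = 7008/7910 = 0.88597.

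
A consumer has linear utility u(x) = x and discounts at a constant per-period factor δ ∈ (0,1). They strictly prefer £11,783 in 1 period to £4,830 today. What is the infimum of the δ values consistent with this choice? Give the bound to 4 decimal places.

δ > 0.4099

Under u(x) = x this choice says 4830 < δ·11783.
So δ > 4830/11783 = 0.40991.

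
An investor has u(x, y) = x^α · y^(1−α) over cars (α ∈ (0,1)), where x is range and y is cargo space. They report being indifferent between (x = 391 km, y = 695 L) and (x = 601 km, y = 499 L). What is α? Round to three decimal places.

The Cobb–Douglas utilities coincide, so 391^α·695^(1−α) = 601^α·499^(1−α).
Rearrange to (391/601)^α = (499/695)^(1−α) and take logs: α·-0.429887 = (1−α)·-0.331306.
With A = -0.429887 and B = -0.331306: α·A = (1−α)·B, so α = B/(A+B) = -0.331306/-0.761193 ≈ 0.435.

α ≈ 0.435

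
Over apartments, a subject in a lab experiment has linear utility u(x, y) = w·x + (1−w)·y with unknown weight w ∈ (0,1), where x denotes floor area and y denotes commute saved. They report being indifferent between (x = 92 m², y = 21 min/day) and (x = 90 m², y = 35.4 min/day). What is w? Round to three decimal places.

u(92,21) = u(90,35.4) means w·92 + (1−w)·21 = w·90 + (1−w)·35.4.
w·(92−90) = (1−w)·(35.4−21), i.e. w·2 = (1−w)·14.4.
So w/(1−w) = 14.4/2 = 7.2000, giving w = 14.4/(2+14.4) = 0.878.

w = 0.878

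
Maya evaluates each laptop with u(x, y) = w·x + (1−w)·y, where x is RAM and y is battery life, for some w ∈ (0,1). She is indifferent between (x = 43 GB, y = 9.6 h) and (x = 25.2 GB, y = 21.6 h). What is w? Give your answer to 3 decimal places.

u(43,9.6) = u(25.2,21.6) means w·43 + (1−w)·9.6 = w·25.2 + (1−w)·21.6.
Rearranging, 17.8·w − 12·(1−w) = 0.
So w/(1−w) = 12/17.8 = 0.6742, giving w = 12/(17.8+12) = 0.403.

w = 0.403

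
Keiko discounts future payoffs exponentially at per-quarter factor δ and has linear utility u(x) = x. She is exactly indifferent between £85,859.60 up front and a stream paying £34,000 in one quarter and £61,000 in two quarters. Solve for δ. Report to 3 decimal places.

δ ≈ 0.940

The stream is worth 34000δ + 61000δ² today, so 34000δ + 61000δ² = 85859.60.
Rearranged: 61000δ² + 34000δ − 85859.60 = 0.
The positive root is δ = [−34000 + √(34000² + 4·61000·85859.60)] / (2·61000) = (−34000 + 148680.000)/122000 ≈ 0.940.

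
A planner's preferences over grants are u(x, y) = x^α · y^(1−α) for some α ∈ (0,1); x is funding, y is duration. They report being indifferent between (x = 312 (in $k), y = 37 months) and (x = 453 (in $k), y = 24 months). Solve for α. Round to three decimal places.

Indifference: 312^α · 37^(1−α) = 453^α · 24^(1−α).
(312/453)^α = (24/37)^(1−α); take logs: α·ln(312/453) = (1−α)·ln(24/37), i.e. α·-0.372889 = (1−α)·-0.432864.
So α/(1−α) = (-0.432864)/(-0.372889) = 1.160839, and α = 1.160839/2.160839 ≈ 0.537.

α ≈ 0.537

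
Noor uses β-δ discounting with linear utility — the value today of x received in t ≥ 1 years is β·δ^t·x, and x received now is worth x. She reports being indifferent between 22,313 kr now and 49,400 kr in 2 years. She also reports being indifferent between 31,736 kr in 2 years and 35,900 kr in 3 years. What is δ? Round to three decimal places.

δ ≈ 0.884

The second indifference involves only future payoffs, so β cancels: β·δ^2·31736 = β·δ^3·35900, giving δ = 31736/35900 = 0.88401.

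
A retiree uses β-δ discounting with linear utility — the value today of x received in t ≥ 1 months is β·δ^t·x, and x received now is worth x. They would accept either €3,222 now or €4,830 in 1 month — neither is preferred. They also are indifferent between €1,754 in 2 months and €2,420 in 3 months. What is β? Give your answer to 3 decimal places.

β ≈ 0.920

The second indifference involves only future payoffs, so β cancels: β·δ^2·1754 = β·δ^3·2420, giving δ = 1754/2420 = 0.72479.
Now use the now-vs-future pair: 3222 = β·δ·4830 gives β = 3222/(0.72479·4830) ≈ 0.920.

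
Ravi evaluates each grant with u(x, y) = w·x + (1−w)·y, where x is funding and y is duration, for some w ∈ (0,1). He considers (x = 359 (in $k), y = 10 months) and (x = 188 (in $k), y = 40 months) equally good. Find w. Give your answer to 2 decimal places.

Equating utilities: w·359 + (1−w)·10 = w·188 + (1−w)·40.
Collecting terms: w·171 = (1−w)·30.
So w/(1−w) = 30/171 = 0.1754, giving w = 30/(171+30) = 0.15.

w = 0.15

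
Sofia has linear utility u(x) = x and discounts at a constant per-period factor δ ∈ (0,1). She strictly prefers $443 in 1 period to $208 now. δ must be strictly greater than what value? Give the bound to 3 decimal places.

Comparing present values: 208 < δ·443.
Dividing through by 443 gives δ > 0.46953.

δ > 0.470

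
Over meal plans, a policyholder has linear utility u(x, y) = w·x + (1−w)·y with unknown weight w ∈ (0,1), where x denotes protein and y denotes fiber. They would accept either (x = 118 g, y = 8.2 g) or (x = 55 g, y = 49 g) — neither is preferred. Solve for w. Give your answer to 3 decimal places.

Equating utilities: w·118 + (1−w)·8.2 = w·55 + (1−w)·49.
Rearranging, 63·w − 40.8·(1−w) = 0.
Hence w = 40.8/(63+40.8) = 40.8/103.8 = 0.393.

w = 0.393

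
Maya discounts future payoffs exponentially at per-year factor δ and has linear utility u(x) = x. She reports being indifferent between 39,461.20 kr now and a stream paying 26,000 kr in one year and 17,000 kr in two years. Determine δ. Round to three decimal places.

δ ≈ 0.940

Present value of the stream is 26000·δ + 17000·δ². Indifference gives 26000δ + 17000δ² = 39461.20.
Rearranged: 17000δ² + 26000δ − 39461.20 = 0.
By the quadratic formula (taking the positive root), δ = (−26000 + √3359361600.00) / 34000 ≈ 0.940.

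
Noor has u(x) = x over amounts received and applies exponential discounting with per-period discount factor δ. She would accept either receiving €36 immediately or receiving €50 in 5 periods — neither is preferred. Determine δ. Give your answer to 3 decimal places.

Equating discounted utilities: u(36) = δ^5·u(50) ⇒ δ^5 = u(36)/u(50).
With u(x) = x: δ^5 = 36/50 = 0.72000.
Taking the 5th root: δ = 0.72000^(1/5) ≈ 0.936.

δ ≈ 0.936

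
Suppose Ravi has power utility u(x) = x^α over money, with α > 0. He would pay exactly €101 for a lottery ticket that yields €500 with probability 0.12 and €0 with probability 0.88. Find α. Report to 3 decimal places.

α ≈ 1.326

The lottery's expected utility is 0.12·u(500) + 0.88·u(0) = 0.12·500^α (since u(0) = 0 for α > 0).
Equating: 101^α = 0.12·500^α, i.e. 0.2020^α = 0.12.
Take logs: α = ln 0.12 / ln(101/500) ≈ 1.32559.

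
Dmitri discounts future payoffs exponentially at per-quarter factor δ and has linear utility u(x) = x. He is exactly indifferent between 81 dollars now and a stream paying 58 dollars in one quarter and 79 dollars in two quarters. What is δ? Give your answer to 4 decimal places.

The stream is worth 58δ + 79δ² today, so 58δ + 79δ² = 81.
Rearranged: 79δ² + 58δ − 81 = 0.
The positive root is δ = [−58 + √(58² + 4·79·81)] / (2·79) = (−58 + 170.176)/158 ≈ 0.7100.

δ ≈ 0.7100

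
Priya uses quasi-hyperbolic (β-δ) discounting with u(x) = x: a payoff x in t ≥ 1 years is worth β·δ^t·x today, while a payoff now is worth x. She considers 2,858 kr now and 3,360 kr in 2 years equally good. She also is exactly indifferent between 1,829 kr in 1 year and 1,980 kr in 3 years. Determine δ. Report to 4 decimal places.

δ ≈ 0.9611

From the later pair, β·δ^1·1829 = β·δ^3·1980; dividing through, δ^2 = 1829/1980 = 0.92374, so δ = 0.96111.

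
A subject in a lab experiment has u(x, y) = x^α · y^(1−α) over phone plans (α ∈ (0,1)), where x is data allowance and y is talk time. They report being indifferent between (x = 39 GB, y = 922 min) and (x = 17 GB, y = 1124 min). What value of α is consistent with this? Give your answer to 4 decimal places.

α ≈ 0.1926

The Cobb–Douglas utilities coincide, so 39^α·922^(1−α) = 17^α·1124^(1−α).
(39/17)^α = (1124/922)^(1−α); take logs: α·ln(39/17) = (1−α)·ln(1124/922), i.e. α·0.8303483 = (1−α)·0.1981038.
With A = 0.8303483 and B = 0.1981038: α·A = (1−α)·B, so α = B/(A+B) = 0.1981038/1.0284521 ≈ 0.1926.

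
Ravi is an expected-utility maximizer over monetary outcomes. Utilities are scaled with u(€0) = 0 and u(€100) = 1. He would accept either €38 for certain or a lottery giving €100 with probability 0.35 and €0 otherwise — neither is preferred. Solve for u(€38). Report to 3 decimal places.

By the standard-gamble method, u(€38) is just the indifference probability on the best outcome: 0.35.

0.350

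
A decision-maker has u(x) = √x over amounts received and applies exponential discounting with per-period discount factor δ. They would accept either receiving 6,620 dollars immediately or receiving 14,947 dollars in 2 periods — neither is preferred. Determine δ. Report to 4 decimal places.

δ ≈ 0.8158

The payoff in 2 periods is discounted by δ^2, so u(6620) = δ^2·u(14947) and δ^2 = u(6620)/u(14947).
With u(x) = √x: δ^2 = √6620/√14947 = √(6620/14947) = 0.66551.
Taking the square root: δ = 0.66551^(1/2) ≈ 0.8158.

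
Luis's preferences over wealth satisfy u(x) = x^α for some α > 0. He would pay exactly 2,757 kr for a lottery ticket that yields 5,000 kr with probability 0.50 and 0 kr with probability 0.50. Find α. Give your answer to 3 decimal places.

α ≈ 1.164

EU(lottery) = 0.50·5000^α + 0.50·0 = 0.50·5000^α.
Equating: 2757^α = 0.50·5000^α, i.e. 0.5514^α = 0.50.
Take logs: α = ln 0.50 / ln(2757/5000) ≈ 1.16438.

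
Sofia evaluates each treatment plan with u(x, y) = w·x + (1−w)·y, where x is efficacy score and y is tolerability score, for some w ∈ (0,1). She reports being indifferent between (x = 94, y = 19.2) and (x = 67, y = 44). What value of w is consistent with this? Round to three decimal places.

w = 0.479

u(94,19.2) = u(67,44) means w·94 + (1−w)·19.2 = w·67 + (1−w)·44.
w·(94−67) = (1−w)·(44−19.2), i.e. w·27 = (1−w)·24.8.
Hence w = 24.8/(27+24.8) = 24.8/51.8 = 0.479.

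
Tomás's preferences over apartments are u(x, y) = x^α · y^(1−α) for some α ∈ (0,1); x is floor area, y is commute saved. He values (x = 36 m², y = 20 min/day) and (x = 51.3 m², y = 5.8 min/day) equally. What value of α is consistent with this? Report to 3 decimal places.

α ≈ 0.778

The Cobb–Douglas utilities coincide, so 36^α·20^(1−α) = 51.3^α·5.8^(1−α).
Rearrange to (36/51.3)^α = (5.8/20)^(1−α) and take logs: α·-0.354172 = (1−α)·-1.237874.
With A = -0.354172 and B = -1.237874: α·A = (1−α)·B, so α = B/(A+B) = -1.237874/-1.592046 ≈ 0.778.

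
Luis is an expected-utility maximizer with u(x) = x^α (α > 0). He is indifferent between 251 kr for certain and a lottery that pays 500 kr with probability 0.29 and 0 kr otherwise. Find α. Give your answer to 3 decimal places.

α ≈ 1.796

The lottery's expected utility is 0.29·u(500) + 0.71·u(0) = 0.29·500^α (since u(0) = 0 for α > 0).
Indifference: 251^α = 0.29·500^α, so (251/500)^α = 0.29.
Taking logs: α·ln(251/500) = ln(0.29), so α = -1.237874 / -0.689155 ≈ 1.796.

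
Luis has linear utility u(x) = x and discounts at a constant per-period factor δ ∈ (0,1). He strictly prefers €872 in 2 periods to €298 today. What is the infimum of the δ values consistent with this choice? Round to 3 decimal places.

δ > 0.585

Under u(x) = x this choice says 298 < δ^2·872.
So δ^2 > 298/872 = 0.34174; taking the square root of both positive sides preserves the inequality.
δ > (298/872)^(1/2) ≈ 0.585.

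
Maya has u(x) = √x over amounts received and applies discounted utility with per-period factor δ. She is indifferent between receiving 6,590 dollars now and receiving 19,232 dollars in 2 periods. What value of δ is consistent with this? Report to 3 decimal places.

δ ≈ 0.765

The payoff in 2 periods is discounted by δ^2, so u(6590) = δ^2·u(19232) and δ^2 = u(6590)/u(19232).
With u(x) = √x: δ^2 = √6590/√19232 = √(6590/19232) = 0.58537.
So δ = 0.58537^(1/2) ≈ 0.765.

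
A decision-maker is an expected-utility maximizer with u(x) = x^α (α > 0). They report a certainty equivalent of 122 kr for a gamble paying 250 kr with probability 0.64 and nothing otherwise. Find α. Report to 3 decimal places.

The lottery's expected utility is 0.64·u(250) + 0.36·u(0) = 0.64·250^α (since u(0) = 0 for α > 0).
Setting u(122) equal to that: 122^α = 0.64·250^α ⇒ (122/250)^α = 0.64.
Taking logs: α·ln(122/250) = ln(0.64), so α = -0.446287 / -0.717440 ≈ 0.622.

α ≈ 0.622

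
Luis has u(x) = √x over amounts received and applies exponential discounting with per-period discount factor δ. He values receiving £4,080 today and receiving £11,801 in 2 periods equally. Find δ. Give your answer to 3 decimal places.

Indifference means u(4080) = δ^2 · u(11801), so δ^2 = u(4080)/u(11801).
With u(x) = √x: δ^2 = √4080/√11801 = √(4080/11801) = 0.58799.
Taking the square root: δ = 0.58799^(1/2) ≈ 0.767.

δ ≈ 0.767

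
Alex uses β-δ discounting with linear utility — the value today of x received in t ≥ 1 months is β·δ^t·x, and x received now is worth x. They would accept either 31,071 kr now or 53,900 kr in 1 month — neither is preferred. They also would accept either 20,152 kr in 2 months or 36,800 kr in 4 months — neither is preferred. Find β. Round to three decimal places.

Both payoffs in the second observation are in the future, so β drops out: δ^2·20152 = δ^4·36800 ⇒ δ^2 = 20152/36800 = 0.54761, so δ = 0.74001.
The first indifference: 31071 = β·δ·53900, so β = 31071/(δ·53900) = 31071/(0.74001·53900) ≈ 0.779.

β ≈ 0.779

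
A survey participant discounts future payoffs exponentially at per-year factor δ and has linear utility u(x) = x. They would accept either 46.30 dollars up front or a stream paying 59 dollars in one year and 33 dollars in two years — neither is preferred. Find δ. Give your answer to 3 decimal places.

The stream is worth 59δ + 33δ² today, so 59δ + 33δ² = 46.30.
Rearranged: 33δ² + 59δ − 46.30 = 0.
By the quadratic formula (taking the positive root), δ = (−59 + √9592.60) / 66 ≈ 0.590.

δ ≈ 0.590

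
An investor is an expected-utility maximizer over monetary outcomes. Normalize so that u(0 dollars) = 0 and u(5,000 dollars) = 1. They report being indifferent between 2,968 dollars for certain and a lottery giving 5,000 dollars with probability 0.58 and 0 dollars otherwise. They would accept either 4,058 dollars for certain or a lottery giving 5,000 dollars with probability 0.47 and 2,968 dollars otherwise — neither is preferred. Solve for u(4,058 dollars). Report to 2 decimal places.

From the first indifference, u(2,968 dollars) = 0.58·u(5,000 dollars) + 0.42·u(0 dollars) = 0.58·1 + 0.42·0 = 0.58.
Chaining: u(4,058 dollars) = 0.47·1.00 + 0.53·0.58 = 0.7774.

0.78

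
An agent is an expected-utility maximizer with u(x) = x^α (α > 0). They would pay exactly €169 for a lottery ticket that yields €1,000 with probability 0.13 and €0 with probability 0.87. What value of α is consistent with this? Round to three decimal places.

EU(lottery) = 0.13·1000^α + 0.87·0 = 0.13·1000^α.
Setting u(169) equal to that: 169^α = 0.13·1000^α ⇒ (169/1000)^α = 0.13.
Take logs: α = ln 0.13 / ln(169/1000) ≈ 1.14757.

α ≈ 1.148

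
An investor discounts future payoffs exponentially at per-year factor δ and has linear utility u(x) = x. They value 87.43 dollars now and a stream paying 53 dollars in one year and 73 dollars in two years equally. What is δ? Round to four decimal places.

The stream is worth 53δ + 73δ² today, so 53δ + 73δ² = 87.43.
That is, 73δ² + 53δ − 87.43 = 0, a quadratic in δ.
By the quadratic formula (taking the positive root), δ = (−53 + √28338.56) / 146 ≈ 0.7900.

δ ≈ 0.7900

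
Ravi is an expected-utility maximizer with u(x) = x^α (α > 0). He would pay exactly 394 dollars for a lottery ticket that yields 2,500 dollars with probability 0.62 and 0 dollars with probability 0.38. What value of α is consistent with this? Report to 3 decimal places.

EU(lottery) = 0.62·2500^α + 0.38·0 = 0.62·2500^α.
Setting u(394) equal to that: 394^α = 0.62·2500^α ⇒ (394/2500)^α = 0.62.
α = ln(0.62) / ln(394/2500) = -0.478036/-1.847695 ≈ 0.259.

α ≈ 0.259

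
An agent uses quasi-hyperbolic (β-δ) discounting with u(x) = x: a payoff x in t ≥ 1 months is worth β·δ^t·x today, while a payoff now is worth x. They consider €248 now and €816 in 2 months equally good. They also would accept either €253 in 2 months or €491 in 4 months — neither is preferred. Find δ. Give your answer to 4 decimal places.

δ ≈ 0.7178

From the later pair, β·δ^2·253 = β·δ^4·491; dividing through, δ^2 = 253/491 = 0.51527, so δ = 0.71783.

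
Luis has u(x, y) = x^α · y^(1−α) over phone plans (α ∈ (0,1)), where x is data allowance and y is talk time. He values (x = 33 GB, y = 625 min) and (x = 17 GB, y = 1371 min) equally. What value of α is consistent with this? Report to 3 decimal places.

Indifference: 33^α · 625^(1−α) = 17^α · 1371^(1−α).
Taking logs: α·ln 33 + (1−α)·ln 625 = α·ln 17 + (1−α)·ln 1371, i.e. α·0.663294 = (1−α)·0.785544.
With A = 0.663294 and B = 0.785544: α·A = (1−α)·B, so α = B/(A+B) = 0.785544/1.448838 ≈ 0.542.

α ≈ 0.542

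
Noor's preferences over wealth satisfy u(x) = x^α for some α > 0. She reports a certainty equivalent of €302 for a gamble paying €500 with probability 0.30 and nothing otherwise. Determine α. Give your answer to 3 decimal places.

The lottery's expected utility is 0.30·u(500) + 0.70·u(0) = 0.30·500^α (since u(0) = 0 for α > 0).
Equating: 302^α = 0.30·500^α, i.e. 0.6040^α = 0.30.
Taking logs: α·ln(302/500) = ln(0.30), so α = -1.203973 / -0.504181 ≈ 2.388.

α ≈ 2.388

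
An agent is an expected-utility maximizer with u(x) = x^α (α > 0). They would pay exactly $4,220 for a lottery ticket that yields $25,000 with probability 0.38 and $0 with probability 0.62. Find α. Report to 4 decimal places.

α ≈ 0.5439

EU(lottery) = 0.38·25000^α + 0.62·0 = 0.38·25000^α.
Equating: 4220^α = 0.38·25000^α, i.e. 0.1688^α = 0.38.
α = ln(0.38) / ln(4220/25000) = -0.9675840/-1.7790407 ≈ 0.5439.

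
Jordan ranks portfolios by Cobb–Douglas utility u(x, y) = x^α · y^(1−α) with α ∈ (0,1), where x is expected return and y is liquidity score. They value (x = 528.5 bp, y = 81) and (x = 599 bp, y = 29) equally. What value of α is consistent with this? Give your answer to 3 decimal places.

α ≈ 0.891

Set the two utilities equal: 528.5^α·81^(1−α) = 599^α·29^(1−α).
Taking logs: α·ln 528.5 + (1−α)·ln 81 = α·ln 599 + (1−α)·ln 29, i.e. α·-0.125219 = (1−α)·-1.027153.
With A = -0.125219 and B = -1.027153: α·A = (1−α)·B, so α = B/(A+B) = -1.027153/-1.152372 ≈ 0.891.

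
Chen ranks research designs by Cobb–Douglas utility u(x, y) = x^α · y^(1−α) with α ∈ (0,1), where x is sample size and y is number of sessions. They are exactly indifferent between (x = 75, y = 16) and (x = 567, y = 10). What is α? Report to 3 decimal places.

The Cobb–Douglas utilities coincide, so 75^α·16^(1−α) = 567^α·10^(1−α).
(75/567)^α = (10/16)^(1−α); take logs: α·ln(75/567) = (1−α)·ln(10/16), i.e. α·-2.022871 = (1−α)·-0.470004.
So α/(1−α) = (-0.470004)/(-2.022871) = 0.232345, and α = 0.232345/1.232345 ≈ 0.189.

α ≈ 0.189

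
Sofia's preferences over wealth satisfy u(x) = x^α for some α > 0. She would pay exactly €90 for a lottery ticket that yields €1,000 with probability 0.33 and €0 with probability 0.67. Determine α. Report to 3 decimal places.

The lottery's expected utility is 0.33·u(1000) + 0.67·u(0) = 0.33·1000^α (since u(0) = 0 for α > 0).
Setting u(90) equal to that: 90^α = 0.33·1000^α ⇒ (90/1000)^α = 0.33.
Taking logs: α·ln(90/1000) = ln(0.33), so α = -1.108663 / -2.407946 ≈ 0.460.

α ≈ 0.460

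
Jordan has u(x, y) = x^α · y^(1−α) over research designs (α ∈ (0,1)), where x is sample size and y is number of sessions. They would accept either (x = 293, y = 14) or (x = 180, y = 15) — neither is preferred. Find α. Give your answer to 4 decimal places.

α ≈ 0.1240

Set the two utilities equal: 293^α·14^(1−α) = 180^α·15^(1−α).
Taking logs: α·ln 293 + (1−α)·ln 14 = α·ln 180 + (1−α)·ln 15, i.e. α·0.4872158 = (1−α)·0.0689929.
Thus α·(0.5562087) = 0.0689929, so α = 0.0689929/0.5562087 ≈ 0.1240.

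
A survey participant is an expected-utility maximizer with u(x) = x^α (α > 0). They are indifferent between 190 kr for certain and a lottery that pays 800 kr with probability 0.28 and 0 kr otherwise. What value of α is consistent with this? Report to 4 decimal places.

α ≈ 0.8855

The lottery's expected utility is 0.28·u(800) + 0.72·u(0) = 0.28·800^α (since u(0) = 0 for α > 0).
Indifference: 190^α = 0.28·800^α, so (190/800)^α = 0.28.
Take logs: α = ln 0.28 / ln(190/800) ≈ 0.885487.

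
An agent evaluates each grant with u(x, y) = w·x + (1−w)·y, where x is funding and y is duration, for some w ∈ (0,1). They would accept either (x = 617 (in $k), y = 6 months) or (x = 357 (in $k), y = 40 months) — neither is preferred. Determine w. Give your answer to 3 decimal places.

w = 0.116

Indifference: w·617 + (1−w)·6 = w·357 + (1−w)·40.
Rearranging, 260·w − 34·(1−w) = 0.
So w/(1−w) = 34/260 = 0.1308, giving w = 34/(260+34) = 0.116.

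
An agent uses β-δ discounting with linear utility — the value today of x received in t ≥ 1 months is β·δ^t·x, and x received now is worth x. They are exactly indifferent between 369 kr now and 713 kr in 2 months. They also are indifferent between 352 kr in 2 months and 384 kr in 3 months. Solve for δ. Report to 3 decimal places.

Both payoffs in the second observation are in the future, so β drops out: δ^2·352 = δ^3·384 ⇒ δ = 352/384 = 0.91667.

δ ≈ 0.917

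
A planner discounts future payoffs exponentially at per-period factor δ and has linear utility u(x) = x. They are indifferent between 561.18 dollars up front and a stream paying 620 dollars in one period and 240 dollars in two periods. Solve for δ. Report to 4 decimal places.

The stream is worth 620δ + 240δ² today, so 620δ + 240δ² = 561.18.
So 240δ² + 620δ − 561.18 = 0.
δ = (−620 + √(620² + 4·240·561.18)) / (2·240) = (−620 + √923132.80) / 480 ≈ 0.7100.

δ ≈ 0.7100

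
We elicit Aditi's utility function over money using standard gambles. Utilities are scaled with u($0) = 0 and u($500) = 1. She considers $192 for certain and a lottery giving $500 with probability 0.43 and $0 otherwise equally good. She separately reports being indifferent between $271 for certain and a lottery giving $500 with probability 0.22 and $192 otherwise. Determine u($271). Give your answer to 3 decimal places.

First, u($192) = 0.43·u($500) + 0.57·u($0) = 0.43.
The second indifference gives u($271) = 0.22·u($500) + 0.78·u($192) = 0.22·1.00 + 0.78·0.43 = 0.5554.

0.555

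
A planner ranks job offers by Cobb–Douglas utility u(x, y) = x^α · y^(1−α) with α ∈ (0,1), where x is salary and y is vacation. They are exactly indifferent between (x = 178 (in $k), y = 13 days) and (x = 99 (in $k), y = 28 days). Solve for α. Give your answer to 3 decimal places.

α ≈ 0.567

Set the two utilities equal: 178^α·13^(1−α) = 99^α·28^(1−α).
Taking logs: α·ln 178 + (1−α)·ln 13 = α·ln 99 + (1−α)·ln 28, i.e. α·0.586664 = (1−α)·0.767255.
Thus α·(1.353919) = 0.767255, so α = 0.767255/1.353919 ≈ 0.567.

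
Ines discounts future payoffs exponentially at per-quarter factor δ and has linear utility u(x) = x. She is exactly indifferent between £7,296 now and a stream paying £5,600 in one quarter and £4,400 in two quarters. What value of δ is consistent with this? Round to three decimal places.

δ ≈ 0.800

Present value of the stream is 5600·δ + 4400·δ². Indifference gives 5600δ + 4400δ² = 7296.
That is, 4400δ² + 5600δ − 7296 = 0, a quadratic in δ.
The positive root is δ = [−5600 + √(5600² + 4·4400·7296)] / (2·4400) = (−5600 + 12640.000)/8800 ≈ 0.800.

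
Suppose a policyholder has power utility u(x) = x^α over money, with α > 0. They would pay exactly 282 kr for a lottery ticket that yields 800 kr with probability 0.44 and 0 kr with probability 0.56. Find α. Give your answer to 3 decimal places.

α ≈ 0.787

EU(lottery) = 0.44·800^α + 0.56·0 = 0.44·800^α.
Setting u(282) equal to that: 282^α = 0.44·800^α ⇒ (282/800)^α = 0.44.
Take logs: α = ln 0.44 / ln(282/800) ≈ 0.78736.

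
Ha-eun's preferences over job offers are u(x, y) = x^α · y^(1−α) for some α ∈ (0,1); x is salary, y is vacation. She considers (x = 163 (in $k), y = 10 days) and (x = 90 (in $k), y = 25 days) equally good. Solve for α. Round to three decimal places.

α ≈ 0.607

The Cobb–Douglas utilities coincide, so 163^α·10^(1−α) = 90^α·25^(1−α).
Rearrange to (163/90)^α = (25/10)^(1−α) and take logs: α·0.593941 = (1−α)·0.916291.
So α/(1−α) = (0.916291)/(0.593941) = 1.542731, and α = 1.542731/2.542731 ≈ 0.607.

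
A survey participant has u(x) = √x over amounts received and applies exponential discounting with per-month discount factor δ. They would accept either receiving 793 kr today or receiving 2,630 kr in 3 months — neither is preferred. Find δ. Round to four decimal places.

The payoff in 3 months is discounted by δ^3, so u(793) = δ^3·u(2630) and δ^3 = u(793)/u(2630).
With u(x) = √x: δ^3 = √793/√2630 = √(793/2630) = 0.54911.
So δ = 0.54911^(1/3) ≈ 0.8189.

δ ≈ 0.8189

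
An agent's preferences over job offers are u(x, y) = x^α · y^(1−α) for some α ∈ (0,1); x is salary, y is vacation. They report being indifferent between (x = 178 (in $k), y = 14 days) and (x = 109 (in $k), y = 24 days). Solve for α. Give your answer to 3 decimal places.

α ≈ 0.524

The Cobb–Douglas utilities coincide, so 178^α·14^(1−α) = 109^α·24^(1−α).
(178/109)^α = (24/14)^(1−α); take logs: α·ln(178/109) = (1−α)·ln(24/14), i.e. α·0.490436 = (1−α)·0.538997.
Thus α·(1.029433) = 0.538997, so α = 0.538997/1.029433 ≈ 0.524.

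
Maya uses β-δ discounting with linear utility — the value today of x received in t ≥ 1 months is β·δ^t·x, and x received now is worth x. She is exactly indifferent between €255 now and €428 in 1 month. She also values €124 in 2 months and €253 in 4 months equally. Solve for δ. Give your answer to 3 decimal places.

Both payoffs in the second observation are in the future, so β drops out: δ^2·124 = δ^4·253 ⇒ δ^2 = 124/253 = 0.49012, so δ = 0.70008.

δ ≈ 0.700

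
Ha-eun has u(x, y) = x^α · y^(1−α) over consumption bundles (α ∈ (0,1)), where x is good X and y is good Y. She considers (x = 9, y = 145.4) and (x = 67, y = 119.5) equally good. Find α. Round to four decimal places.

Set the two utilities equal: 9^α·145.4^(1−α) = 67^α·119.5^(1−α).
Taking logs: α·ln 9 + (1−α)·ln 145.4 = α·ln 67 + (1−α)·ln 119.5, i.e. α·-2.0074680 = (1−α)·-0.1961722.
So α/(1−α) = (-0.1961722)/(-2.0074680) = 0.0977212, and α = 0.0977212/1.0977212 ≈ 0.0890.

α ≈ 0.0890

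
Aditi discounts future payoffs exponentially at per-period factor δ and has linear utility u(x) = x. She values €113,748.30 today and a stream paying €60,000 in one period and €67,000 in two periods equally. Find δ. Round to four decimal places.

δ ≈ 0.9300

The stream is worth 60000δ + 67000δ² today, so 60000δ + 67000δ² = 113748.30.
That is, 67000δ² + 60000δ − 113748.30 = 0, a quadratic in δ.
δ = (−60000 + √(60000² + 4·67000·113748.30)) / (2·67000) = (−60000 + √34084544400.00) / 134000 ≈ 0.9300.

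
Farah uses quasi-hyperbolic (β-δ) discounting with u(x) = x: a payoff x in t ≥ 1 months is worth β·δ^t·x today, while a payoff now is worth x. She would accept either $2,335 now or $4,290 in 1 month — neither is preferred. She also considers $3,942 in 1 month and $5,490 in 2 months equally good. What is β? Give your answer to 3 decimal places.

From the later pair, β·δ^1·3942 = β·δ^2·5490; dividing through, δ = 3942/5490 = 0.71803.
Substituting δ into 2335 = β·δ·4290: β = 2335/(3080.361) ≈ 0.758.

β ≈ 0.758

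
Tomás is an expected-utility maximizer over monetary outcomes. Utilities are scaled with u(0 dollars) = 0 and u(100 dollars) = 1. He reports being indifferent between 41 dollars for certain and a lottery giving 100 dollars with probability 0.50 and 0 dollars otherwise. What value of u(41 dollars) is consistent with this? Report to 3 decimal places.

0.500

The indifference gives u(41 dollars) = 0.50·u(100 dollars) + 0.50·u(0 dollars) = 0.50·1 + 0.50·0 = 0.50.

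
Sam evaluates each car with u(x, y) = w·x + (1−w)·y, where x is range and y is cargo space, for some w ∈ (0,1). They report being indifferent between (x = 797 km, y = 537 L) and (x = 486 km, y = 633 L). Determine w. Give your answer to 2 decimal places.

u(797,537) = u(486,633) means w·797 + (1−w)·537 = w·486 + (1−w)·633.
w·(797−486) = (1−w)·(633−537), i.e. w·311 = (1−w)·96.
So w/(1−w) = 96/311 = 0.3087, giving w = 96/(311+96) = 0.24.

w = 0.24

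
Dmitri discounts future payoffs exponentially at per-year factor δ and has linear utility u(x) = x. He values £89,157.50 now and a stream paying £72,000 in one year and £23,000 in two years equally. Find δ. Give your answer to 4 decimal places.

δ ≈ 0.9500

Present value of the stream is 72000·δ + 23000·δ². Indifference gives 72000δ + 23000δ² = 89157.50.
Rearranged: 23000δ² + 72000δ − 89157.50 = 0.
δ = (−72000 + √(72000² + 4·23000·89157.50)) / (2·23000) = (−72000 + √13386490000.00) / 46000 ≈ 0.9500.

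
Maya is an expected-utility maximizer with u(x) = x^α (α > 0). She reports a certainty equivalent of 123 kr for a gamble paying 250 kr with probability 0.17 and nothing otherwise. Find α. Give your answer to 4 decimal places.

EU(lottery) = 0.17·250^α + 0.83·0 = 0.17·250^α.
Equating: 123^α = 0.17·250^α, i.e. 0.4920^α = 0.17.
Take logs: α = ln 0.17 / ln(123/250) ≈ 2.498259.

α ≈ 2.4983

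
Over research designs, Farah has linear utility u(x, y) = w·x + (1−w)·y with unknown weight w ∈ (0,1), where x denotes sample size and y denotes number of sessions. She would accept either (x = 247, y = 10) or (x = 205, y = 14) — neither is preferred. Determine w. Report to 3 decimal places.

w = 0.087

Equating utilities: w·247 + (1−w)·10 = w·205 + (1−w)·14.
Collecting terms: w·42 = (1−w)·4.
The marginal rate of substitution is 4/42, so w = 4/(42+4) = 0.087.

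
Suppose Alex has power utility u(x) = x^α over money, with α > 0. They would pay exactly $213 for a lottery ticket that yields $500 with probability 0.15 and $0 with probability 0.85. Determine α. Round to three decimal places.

α ≈ 2.223

Since u(0) = 0, the lottery's EU is 0.15·500^α.
Indifference: 213^α = 0.15·500^α, so (213/500)^α = 0.15.
Take logs: α = ln 0.15 / ln(213/500) ≈ 2.22323.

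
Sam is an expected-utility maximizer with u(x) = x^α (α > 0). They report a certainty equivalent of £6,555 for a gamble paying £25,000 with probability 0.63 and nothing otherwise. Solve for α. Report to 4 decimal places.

α ≈ 0.3452

EU(lottery) = 0.63·25000^α + 0.37·0 = 0.63·25000^α.
Indifference: 6555^α = 0.63·25000^α, so (6555/25000)^α = 0.63.
α = ln(0.63) / ln(6555/25000) = -0.4620355/-1.3386477 ≈ 0.3452.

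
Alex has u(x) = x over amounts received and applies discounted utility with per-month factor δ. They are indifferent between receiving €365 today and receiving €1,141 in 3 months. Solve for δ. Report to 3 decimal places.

Equating discounted utilities: u(365) = δ^3·u(1141) ⇒ δ^3 = u(365)/u(1141).
With u(x) = x: δ^3 = 365/1141 = 0.31989.
So δ = 0.31989^(1/3) ≈ 0.684.

δ ≈ 0.684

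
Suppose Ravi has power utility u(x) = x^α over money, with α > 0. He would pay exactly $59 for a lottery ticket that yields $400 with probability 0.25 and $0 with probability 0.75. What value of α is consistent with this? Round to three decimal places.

α ≈ 0.724

Since u(0) = 0, the lottery's EU is 0.25·400^α.
Setting u(59) equal to that: 59^α = 0.25·400^α ⇒ (59/400)^α = 0.25.
α = ln(0.25) / ln(59/400) = -1.386294/-1.913927 ≈ 0.724.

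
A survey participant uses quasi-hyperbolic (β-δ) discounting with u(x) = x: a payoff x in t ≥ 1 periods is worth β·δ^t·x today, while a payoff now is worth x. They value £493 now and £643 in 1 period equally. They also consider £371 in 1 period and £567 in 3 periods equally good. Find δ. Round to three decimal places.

δ ≈ 0.809

The second indifference involves only future payoffs, so β cancels: β·δ^1·371 = β·δ^3·567, giving δ^2 = 371/567 = 0.65432, so δ = 0.80890.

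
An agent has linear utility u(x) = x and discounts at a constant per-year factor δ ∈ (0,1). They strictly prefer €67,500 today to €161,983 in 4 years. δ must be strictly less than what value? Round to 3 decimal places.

δ < 0.803

Comparing present values: 67500 > δ^4·161983.
So δ^4 < 67500/161983 = 0.41671; taking the 4th root of both positive sides preserves the inequality.
δ < (67500/161983)^(1/4) ≈ 0.803.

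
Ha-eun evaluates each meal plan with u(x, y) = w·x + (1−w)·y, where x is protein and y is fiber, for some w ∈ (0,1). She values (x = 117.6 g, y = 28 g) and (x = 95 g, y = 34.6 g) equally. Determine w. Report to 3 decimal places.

w = 0.226

u(117.6,28) = u(95,34.6) means w·117.6 + (1−w)·28 = w·95 + (1−w)·34.6.
w·(117.6−95) = (1−w)·(34.6−28), i.e. w·22.6 = (1−w)·6.6.
Hence w = 6.6/(22.6+6.6) = 6.6/29.2 = 0.226.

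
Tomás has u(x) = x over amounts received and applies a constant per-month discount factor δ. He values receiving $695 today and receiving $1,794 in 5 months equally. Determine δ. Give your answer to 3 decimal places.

Equating discounted utilities: u(695) = δ^5·u(1794) ⇒ δ^5 = u(695)/u(1794).
With u(x) = x: δ^5 = 695/1794 = 0.38740.
Taking the 5th root: δ = 0.38740^(1/5) ≈ 0.827.

δ ≈ 0.827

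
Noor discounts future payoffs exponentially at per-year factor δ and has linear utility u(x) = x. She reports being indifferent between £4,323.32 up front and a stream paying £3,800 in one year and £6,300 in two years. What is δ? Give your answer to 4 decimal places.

δ ≈ 0.5800

Present value of the stream is 3800·δ + 6300·δ². Indifference gives 3800δ + 6300δ² = 4323.32.
Rearranged: 6300δ² + 3800δ − 4323.32 = 0.
The positive root is δ = [−3800 + √(3800² + 4·6300·4323.32)] / (2·6300) = (−3800 + 11108.000)/12600 ≈ 0.5800.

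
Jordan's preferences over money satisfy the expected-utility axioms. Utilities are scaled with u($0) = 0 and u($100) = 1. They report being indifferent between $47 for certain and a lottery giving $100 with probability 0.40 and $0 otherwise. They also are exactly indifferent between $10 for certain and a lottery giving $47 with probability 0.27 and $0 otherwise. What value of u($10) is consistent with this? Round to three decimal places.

0.108

From the first indifference, u($47) = 0.40·u($100) + 0.60·u($0) = 0.40·1 + 0.60·0 = 0.40.
The second indifference gives u($10) = 0.27·u($47) + 0.73·u($0) = 0.27·0.40 + 0.73·0.00 = 0.1080.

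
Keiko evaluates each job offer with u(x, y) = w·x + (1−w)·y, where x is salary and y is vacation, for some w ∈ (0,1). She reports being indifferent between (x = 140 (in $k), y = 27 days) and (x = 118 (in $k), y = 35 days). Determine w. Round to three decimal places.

u(140,27) = u(118,35) means w·140 + (1−w)·27 = w·118 + (1−w)·35.
Rearranging, 22·w − 8·(1−w) = 0.
Hence w = 8/(22+8) = 8/30 = 0.267.

w = 0.267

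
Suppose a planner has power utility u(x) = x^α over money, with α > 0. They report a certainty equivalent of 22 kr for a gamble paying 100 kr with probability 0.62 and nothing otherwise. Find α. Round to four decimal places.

Since u(0) = 0, the lottery's EU is 0.62·100^α.
Setting u(22) equal to that: 22^α = 0.62·100^α ⇒ (22/100)^α = 0.62.
Take logs: α = ln 0.62 / ln(22/100) ≈ 0.315717.

α ≈ 0.3157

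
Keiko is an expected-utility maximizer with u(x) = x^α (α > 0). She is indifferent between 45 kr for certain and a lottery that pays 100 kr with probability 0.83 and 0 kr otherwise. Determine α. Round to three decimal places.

α ≈ 0.233

The lottery's expected utility is 0.83·u(100) + 0.17·u(0) = 0.83·100^α (since u(0) = 0 for α > 0).
Equating: 45^α = 0.83·100^α, i.e. 0.4500^α = 0.83.
Taking logs: α·ln(45/100) = ln(0.83), so α = -0.186330 / -0.798508 ≈ 0.233.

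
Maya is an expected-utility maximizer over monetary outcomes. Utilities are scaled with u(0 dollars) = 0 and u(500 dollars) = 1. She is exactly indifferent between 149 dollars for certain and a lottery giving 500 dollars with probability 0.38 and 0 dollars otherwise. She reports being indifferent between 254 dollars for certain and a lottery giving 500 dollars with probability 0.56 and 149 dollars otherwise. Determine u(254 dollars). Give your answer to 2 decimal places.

First, u(149 dollars) = 0.38·u(500 dollars) + 0.62·u(0 dollars) = 0.38.
Then u(254 dollars) = 0.56·u(500 dollars) + 0.44·u(149 dollars) = 0.56·1.00 + 0.44·0.38 = 0.7272.

0.73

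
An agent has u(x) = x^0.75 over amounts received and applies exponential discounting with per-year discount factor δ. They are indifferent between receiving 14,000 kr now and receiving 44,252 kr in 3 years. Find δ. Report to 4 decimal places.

δ ≈ 0.7500

Indifference means u(14000) = δ^3 · u(44252), so δ^3 = u(14000)/u(44252).
Since u(x) = x^0.75, δ^3 = (14000/44252)^0.75 = 0.31637^0.75 = 0.42184.
Taking the cube root: δ = 0.42184^(1/3) ≈ 0.7500.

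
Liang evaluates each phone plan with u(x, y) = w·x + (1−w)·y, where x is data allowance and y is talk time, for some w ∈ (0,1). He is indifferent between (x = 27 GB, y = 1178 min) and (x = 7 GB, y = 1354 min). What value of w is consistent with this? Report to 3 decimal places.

Equating utilities: w·27 + (1−w)·1178 = w·7 + (1−w)·1354.
Collecting terms: w·20 = (1−w)·176.
So w/(1−w) = 176/20 = 8.8000, giving w = 176/(20+176) = 0.898.

w = 0.898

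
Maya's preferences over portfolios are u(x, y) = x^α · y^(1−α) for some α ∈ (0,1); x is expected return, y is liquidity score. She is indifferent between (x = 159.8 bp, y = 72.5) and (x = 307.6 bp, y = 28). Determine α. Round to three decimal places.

α ≈ 0.592

The Cobb–Douglas utilities coincide, so 159.8^α·72.5^(1−α) = 307.6^α·28^(1−α).
Taking logs: α·ln 159.8 + (1−α)·ln 72.5 = α·ln 307.6 + (1−α)·ln 28, i.e. α·-0.654877 = (1−α)·-0.951382.
With A = -0.654877 and B = -0.951382: α·A = (1−α)·B, so α = B/(A+B) = -0.951382/-1.606259 ≈ 0.592.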